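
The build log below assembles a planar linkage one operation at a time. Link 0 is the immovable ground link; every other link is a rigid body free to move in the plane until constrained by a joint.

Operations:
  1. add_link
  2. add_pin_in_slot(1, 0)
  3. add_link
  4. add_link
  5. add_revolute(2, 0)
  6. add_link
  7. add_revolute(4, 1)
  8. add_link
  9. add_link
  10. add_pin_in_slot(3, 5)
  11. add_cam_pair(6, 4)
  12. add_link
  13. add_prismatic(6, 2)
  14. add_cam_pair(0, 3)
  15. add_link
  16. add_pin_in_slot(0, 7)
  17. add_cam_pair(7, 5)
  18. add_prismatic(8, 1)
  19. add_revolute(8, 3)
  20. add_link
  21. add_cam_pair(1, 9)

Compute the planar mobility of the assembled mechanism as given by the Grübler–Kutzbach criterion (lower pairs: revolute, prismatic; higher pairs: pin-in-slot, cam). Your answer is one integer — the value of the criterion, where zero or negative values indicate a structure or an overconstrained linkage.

L=1 J1=0 J2=0
add link → L=2 J1=0 J2=0
PS@1,0 dof=2 J2 → L=2 J1=0 J2=1
add link → L=3 J1=0 J2=1
add link → L=4 J1=0 J2=1
R@2,0 dof=1 J1 → L=4 J1=1 J2=1
add link → L=5 J1=1 J2=1
R@4,1 dof=1 J1 → L=5 J1=2 J2=1
add link → L=6 J1=2 J2=1
add link → L=7 J1=2 J2=1
PS@3,5 dof=2 J2 → L=7 J1=2 J2=2
C@6,4 dof=2 J2 → L=7 J1=2 J2=3
add link → L=8 J1=2 J2=3
P@6,2 dof=1 J1 → L=8 J1=3 J2=3
C@0,3 dof=2 J2 → L=8 J1=3 J2=4
add link → L=9 J1=3 J2=4
PS@0,7 dof=2 J2 → L=9 J1=3 J2=5
C@7,5 dof=2 J2 → L=9 J1=3 J2=6
P@8,1 dof=1 J1 → L=9 J1=4 J2=6
R@8,3 dof=1 J1 → L=9 J1=5 J2=6
add link → L=10 J1=5 J2=6
C@1,9 dof=2 J2 → L=10 J1=5 J2=7
M=3(L−1)−2J1−J2=3·9−2·5−7=10

M = 10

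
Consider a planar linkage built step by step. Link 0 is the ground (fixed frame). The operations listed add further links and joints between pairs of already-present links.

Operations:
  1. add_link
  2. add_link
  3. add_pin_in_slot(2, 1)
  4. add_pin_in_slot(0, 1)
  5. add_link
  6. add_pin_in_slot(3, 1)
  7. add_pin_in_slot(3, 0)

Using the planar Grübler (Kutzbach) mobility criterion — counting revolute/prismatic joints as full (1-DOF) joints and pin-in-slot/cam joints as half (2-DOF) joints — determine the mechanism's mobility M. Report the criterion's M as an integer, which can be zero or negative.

ground; <1,0,0>
#1 <2,0,0>
#2 <3,0,0>
PS:2↔1 J2 <3,0,1>
PS:0↔1 J2 <3,0,2>
#3 <4,0,2>
PS:3↔1 J2 <4,0,3>
PS:3↔0 J2 <4,0,4>
3×3 − 2×0 − 1×4 = 5

M = 5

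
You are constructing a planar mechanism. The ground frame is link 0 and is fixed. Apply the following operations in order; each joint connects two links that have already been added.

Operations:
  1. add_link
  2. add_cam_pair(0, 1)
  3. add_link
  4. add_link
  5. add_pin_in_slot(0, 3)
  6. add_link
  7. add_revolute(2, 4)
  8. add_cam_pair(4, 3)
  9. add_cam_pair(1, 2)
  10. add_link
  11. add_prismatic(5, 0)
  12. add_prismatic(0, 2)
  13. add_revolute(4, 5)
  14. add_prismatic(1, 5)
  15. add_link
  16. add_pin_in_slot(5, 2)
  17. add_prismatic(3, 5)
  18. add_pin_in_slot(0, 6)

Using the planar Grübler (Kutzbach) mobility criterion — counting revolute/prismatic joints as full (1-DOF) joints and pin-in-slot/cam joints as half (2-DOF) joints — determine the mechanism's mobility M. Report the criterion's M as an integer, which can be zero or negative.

link 0 = ground. State L|J1|J2 = 1|0|0
+link1  2|0|0
C(0,1) f=2→J2  2|0|1
+link2  3|0|1
+link3  4|0|1
PS(0,3) f=2→J2  4|0|2
+link4  5|0|2
R(2,4) f=1→J1  5|1|2
C(4,3) f=2→J2  5|1|3
C(1,2) f=2→J2  5|1|4
+link5  6|1|4
P(5,0) f=1→J1  6|2|4
P(0,2) f=1→J1  6|3|4
R(4,5) f=1→J1  6|4|4
P(1,5) f=1→J1  6|5|4
+link6  7|5|4
PS(5,2) f=2→J2  7|5|5
P(3,5) f=1→J1  7|6|5
PS(0,6) f=2→J2  7|6|6
M = 3(7−1)−2·6−6 = 18−12−6 = 0

M = 0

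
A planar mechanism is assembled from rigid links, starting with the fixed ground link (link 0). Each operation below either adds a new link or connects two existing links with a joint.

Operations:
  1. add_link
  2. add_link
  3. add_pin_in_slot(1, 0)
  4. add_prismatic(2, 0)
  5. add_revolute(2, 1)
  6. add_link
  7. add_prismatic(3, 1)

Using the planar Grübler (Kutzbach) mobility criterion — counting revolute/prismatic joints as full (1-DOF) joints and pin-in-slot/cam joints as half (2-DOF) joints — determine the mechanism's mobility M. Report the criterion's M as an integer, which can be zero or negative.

M = 2

L=1 J1=0 J2=0
add link → L=2 J1=0 J2=0
add link → L=3 J1=0 J2=0
PS@1,0 dof=2 J2 → L=3 J1=0 J2=1
P@2,0 dof=1 J1 → L=3 J1=1 J2=1
R@2,1 dof=1 J1 → L=3 J1=2 J2=1
add link → L=4 J1=2 J2=1
P@3,1 dof=1 J1 → L=4 J1=3 J2=1
M=3(L−1)−2J1−J2=3·3−2·3−1=2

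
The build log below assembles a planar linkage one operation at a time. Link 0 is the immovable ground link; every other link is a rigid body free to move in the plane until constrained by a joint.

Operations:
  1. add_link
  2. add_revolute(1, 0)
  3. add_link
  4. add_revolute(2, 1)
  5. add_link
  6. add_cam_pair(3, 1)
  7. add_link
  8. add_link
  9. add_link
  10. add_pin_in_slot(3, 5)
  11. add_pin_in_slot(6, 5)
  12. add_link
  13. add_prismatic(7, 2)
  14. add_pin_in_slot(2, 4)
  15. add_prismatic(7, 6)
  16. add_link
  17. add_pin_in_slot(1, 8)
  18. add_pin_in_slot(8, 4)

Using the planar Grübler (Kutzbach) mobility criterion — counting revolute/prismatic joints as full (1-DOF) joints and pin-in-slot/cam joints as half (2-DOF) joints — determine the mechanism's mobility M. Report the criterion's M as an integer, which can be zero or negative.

(L,J1,J2)=(1,0,0); link0 fixed
link1: (2,0,0)
R 1-0 [J1]: (2,1,0)
link2: (3,1,0)
R 2-1 [J1]: (3,2,0)
link3: (4,2,0)
C 3-1 [J2]: (4,2,1)
link4: (5,2,1)
link5: (6,2,1)
link6: (7,2,1)
PS 3-5 [J2]: (7,2,2)
PS 6-5 [J2]: (7,2,3)
link7: (8,2,3)
P 7-2 [J1]: (8,3,3)
PS 2-4 [J2]: (8,3,4)
P 7-6 [J1]: (8,4,4)
link8: (9,4,4)
PS 1-8 [J2]: (9,4,5)
PS 8-4 [J2]: (9,4,6)
Grübler: 3·8 − 2·4 − 6 = 10

M = 10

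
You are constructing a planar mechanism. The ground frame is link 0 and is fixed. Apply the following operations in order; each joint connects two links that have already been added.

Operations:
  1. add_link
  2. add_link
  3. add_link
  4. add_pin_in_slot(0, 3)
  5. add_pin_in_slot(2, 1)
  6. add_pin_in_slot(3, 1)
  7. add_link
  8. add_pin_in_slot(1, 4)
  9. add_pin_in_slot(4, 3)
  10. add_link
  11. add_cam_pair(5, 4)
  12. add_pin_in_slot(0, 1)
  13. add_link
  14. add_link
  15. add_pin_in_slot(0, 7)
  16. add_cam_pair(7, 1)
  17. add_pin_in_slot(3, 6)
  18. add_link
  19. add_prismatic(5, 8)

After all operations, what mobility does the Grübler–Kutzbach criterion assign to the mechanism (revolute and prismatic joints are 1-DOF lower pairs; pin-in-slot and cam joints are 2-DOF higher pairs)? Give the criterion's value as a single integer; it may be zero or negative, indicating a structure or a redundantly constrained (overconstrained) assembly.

link 0 = ground. State L|J1|J2 = 1|0|0
+link1  2|0|0
+link2  3|0|0
+link3  4|0|0
PS(0,3) f=2→J2  4|0|1
PS(2,1) f=2→J2  4|0|2
PS(3,1) f=2→J2  4|0|3
+link4  5|0|3
PS(1,4) f=2→J2  5|0|4
PS(4,3) f=2→J2  5|0|5
+link5  6|0|5
C(5,4) f=2→J2  6|0|6
PS(0,1) f=2→J2  6|0|7
+link6  7|0|7
+link7  8|0|7
PS(0,7) f=2→J2  8|0|8
C(7,1) f=2→J2  8|0|9
PS(3,6) f=2→J2  8|0|10
+link8  9|0|10
P(5,8) f=1→J1  9|1|10
M = 3(9−1)−2·1−10 = 24−2−10 = 12

M = 12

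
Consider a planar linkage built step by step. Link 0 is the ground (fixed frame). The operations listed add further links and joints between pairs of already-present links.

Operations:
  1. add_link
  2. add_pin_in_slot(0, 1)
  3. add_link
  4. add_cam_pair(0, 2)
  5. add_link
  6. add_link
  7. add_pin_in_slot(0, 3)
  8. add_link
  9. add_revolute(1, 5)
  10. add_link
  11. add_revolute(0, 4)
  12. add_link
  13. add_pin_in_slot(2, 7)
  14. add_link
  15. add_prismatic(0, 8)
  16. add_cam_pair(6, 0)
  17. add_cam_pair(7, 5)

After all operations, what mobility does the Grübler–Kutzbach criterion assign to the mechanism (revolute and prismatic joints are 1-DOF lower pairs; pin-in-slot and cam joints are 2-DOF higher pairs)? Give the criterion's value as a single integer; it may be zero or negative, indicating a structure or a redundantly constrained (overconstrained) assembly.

ground; <1,0,0>
#1 <2,0,0>
PS:0↔1 J2 <2,0,1>
#2 <3,0,1>
C:0↔2 J2 <3,0,2>
#3 <4,0,2>
#4 <5,0,2>
PS:0↔3 J2 <5,0,3>
#5 <6,0,3>
R:1↔5 J1 <6,1,3>
#6 <7,1,3>
R:0↔4 J1 <7,2,3>
#7 <8,2,3>
PS:2↔7 J2 <8,2,4>
#8 <9,2,4>
P:0↔8 J1 <9,3,4>
C:6↔0 J2 <9,3,5>
C:7↔5 J2 <9,3,6>
3×8 − 2×3 − 1×6 = 12

M = 12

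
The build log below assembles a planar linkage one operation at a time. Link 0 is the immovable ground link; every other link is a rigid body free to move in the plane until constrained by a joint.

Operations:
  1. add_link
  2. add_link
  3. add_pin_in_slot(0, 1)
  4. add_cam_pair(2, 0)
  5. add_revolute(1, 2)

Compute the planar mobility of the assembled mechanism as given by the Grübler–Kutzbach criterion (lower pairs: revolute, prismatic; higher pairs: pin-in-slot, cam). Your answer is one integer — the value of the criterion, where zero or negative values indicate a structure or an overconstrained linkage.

(L,J1,J2)=(1,0,0); link0 fixed
link1: (2,0,0)
link2: (3,0,0)
PS 0-1 [J2]: (3,0,1)
C 2-0 [J2]: (3,0,2)
R 1-2 [J1]: (3,1,2)
Grübler: 3·2 − 2·1 − 2 = 2

M = 2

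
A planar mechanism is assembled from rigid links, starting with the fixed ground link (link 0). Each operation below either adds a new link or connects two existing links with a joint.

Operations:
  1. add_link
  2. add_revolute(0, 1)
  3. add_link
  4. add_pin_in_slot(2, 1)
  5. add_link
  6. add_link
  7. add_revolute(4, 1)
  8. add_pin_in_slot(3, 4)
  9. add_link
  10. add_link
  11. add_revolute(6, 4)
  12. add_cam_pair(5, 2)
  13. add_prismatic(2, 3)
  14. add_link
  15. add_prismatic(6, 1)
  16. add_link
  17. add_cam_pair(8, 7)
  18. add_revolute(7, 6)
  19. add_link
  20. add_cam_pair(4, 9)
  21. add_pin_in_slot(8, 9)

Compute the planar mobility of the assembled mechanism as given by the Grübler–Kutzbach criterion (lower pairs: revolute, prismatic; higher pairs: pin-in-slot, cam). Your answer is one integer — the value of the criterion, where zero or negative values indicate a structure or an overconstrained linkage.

M = 9

link 0 = ground. State L|J1|J2 = 1|0|0
+link1  2|0|0
R(0,1) f=1→J1  2|1|0
+link2  3|1|0
PS(2,1) f=2→J2  3|1|1
+link3  4|1|1
+link4  5|1|1
R(4,1) f=1→J1  5|2|1
PS(3,4) f=2→J2  5|2|2
+link5  6|2|2
+link6  7|2|2
R(6,4) f=1→J1  7|3|2
C(5,2) f=2→J2  7|3|3
P(2,3) f=1→J1  7|4|3
+link7  8|4|3
P(6,1) f=1→J1  8|5|3
+link8  9|5|3
C(8,7) f=2→J2  9|5|4
R(7,6) f=1→J1  9|6|4
+link9  10|6|4
C(4,9) f=2→J2  10|6|5
PS(8,9) f=2→J2  10|6|6
M = 3(10−1)−2·6−6 = 27−12−6 = 9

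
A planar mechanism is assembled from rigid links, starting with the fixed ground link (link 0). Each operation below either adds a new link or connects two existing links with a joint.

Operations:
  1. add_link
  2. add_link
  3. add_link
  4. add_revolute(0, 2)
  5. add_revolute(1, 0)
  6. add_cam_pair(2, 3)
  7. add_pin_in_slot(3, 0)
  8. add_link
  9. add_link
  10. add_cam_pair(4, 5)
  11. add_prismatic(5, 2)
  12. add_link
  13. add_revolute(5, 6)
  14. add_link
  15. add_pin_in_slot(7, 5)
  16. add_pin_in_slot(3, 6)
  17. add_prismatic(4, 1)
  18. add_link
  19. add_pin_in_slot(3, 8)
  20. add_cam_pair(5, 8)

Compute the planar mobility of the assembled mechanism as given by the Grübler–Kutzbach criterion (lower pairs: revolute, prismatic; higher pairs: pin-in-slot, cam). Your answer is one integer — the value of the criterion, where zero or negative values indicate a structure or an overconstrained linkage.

link 0 = ground. State L|J1|J2 = 1|0|0
+link1  2|0|0
+link2  3|0|0
+link3  4|0|0
R(0,2) f=1→J1  4|1|0
R(1,0) f=1→J1  4|2|0
C(2,3) f=2→J2  4|2|1
PS(3,0) f=2→J2  4|2|2
+link4  5|2|2
+link5  6|2|2
C(4,5) f=2→J2  6|2|3
P(5,2) f=1→J1  6|3|3
+link6  7|3|3
R(5,6) f=1→J1  7|4|3
+link7  8|4|3
PS(7,5) f=2→J2  8|4|4
PS(3,6) f=2→J2  8|4|5
P(4,1) f=1→J1  8|5|5
+link8  9|5|5
PS(3,8) f=2→J2  9|5|6
C(5,8) f=2→J2  9|5|7
M = 3(9−1)−2·5−7 = 24−10−7 = 7

M = 7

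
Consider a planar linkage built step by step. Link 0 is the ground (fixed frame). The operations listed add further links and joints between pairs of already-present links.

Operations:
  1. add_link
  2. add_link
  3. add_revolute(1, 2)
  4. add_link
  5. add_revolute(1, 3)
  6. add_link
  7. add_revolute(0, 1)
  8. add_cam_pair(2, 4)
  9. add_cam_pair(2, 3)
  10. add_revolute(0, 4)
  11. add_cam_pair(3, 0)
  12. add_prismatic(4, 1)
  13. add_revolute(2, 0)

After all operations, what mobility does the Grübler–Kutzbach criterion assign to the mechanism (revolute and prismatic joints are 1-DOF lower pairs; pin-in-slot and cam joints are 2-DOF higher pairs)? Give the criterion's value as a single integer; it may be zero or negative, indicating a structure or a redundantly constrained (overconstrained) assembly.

(L,J1,J2)=(1,0,0); link0 fixed
link1: (2,0,0)
link2: (3,0,0)
R 1-2 [J1]: (3,1,0)
link3: (4,1,0)
R 1-3 [J1]: (4,2,0)
link4: (5,2,0)
R 0-1 [J1]: (5,3,0)
C 2-4 [J2]: (5,3,1)
C 2-3 [J2]: (5,3,2)
R 0-4 [J1]: (5,4,2)
C 3-0 [J2]: (5,4,3)
P 4-1 [J1]: (5,5,3)
R 2-0 [J1]: (5,6,3)
Grübler: 3·4 − 2·6 − 3 = -3

M = -3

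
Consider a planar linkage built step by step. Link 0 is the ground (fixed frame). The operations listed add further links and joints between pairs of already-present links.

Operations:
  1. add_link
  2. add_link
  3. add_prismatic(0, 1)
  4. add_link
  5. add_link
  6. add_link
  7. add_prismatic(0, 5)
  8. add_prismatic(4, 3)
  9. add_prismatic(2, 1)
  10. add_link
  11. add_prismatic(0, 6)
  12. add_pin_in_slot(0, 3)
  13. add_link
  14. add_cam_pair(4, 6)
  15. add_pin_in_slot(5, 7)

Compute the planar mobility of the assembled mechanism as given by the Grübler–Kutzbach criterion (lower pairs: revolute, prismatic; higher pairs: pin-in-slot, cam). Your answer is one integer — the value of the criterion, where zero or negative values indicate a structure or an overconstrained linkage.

ground; <1,0,0>
#1 <2,0,0>
#2 <3,0,0>
P:0↔1 J1 <3,1,0>
#3 <4,1,0>
#4 <5,1,0>
#5 <6,1,0>
P:0↔5 J1 <6,2,0>
P:4↔3 J1 <6,3,0>
P:2↔1 J1 <6,4,0>
#6 <7,4,0>
P:0↔6 J1 <7,5,0>
PS:0↔3 J2 <7,5,1>
#7 <8,5,1>
C:4↔6 J2 <8,5,2>
PS:5↔7 J2 <8,5,3>
3×7 − 2×5 − 1×3 = 8

M = 8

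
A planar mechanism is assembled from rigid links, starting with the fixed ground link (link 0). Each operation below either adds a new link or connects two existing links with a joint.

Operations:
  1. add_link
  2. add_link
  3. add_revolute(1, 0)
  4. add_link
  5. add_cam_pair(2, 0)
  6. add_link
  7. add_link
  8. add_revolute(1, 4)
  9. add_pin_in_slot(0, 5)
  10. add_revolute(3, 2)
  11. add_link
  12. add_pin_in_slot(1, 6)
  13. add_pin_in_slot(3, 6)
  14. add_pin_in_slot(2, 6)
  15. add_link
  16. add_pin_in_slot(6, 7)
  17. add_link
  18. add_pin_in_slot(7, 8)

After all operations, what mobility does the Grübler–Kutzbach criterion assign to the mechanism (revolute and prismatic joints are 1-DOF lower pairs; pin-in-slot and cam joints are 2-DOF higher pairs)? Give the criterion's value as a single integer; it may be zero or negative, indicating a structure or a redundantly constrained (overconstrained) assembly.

(L,J1,J2)=(1,0,0); link0 fixed
link1: (2,0,0)
link2: (3,0,0)
R 1-0 [J1]: (3,1,0)
link3: (4,1,0)
C 2-0 [J2]: (4,1,1)
link4: (5,1,1)
link5: (6,1,1)
R 1-4 [J1]: (6,2,1)
PS 0-5 [J2]: (6,2,2)
R 3-2 [J1]: (6,3,2)
link6: (7,3,2)
PS 1-6 [J2]: (7,3,3)
PS 3-6 [J2]: (7,3,4)
PS 2-6 [J2]: (7,3,5)
link7: (8,3,5)
PS 6-7 [J2]: (8,3,6)
link8: (9,3,6)
PS 7-8 [J2]: (9,3,7)
Grübler: 3·8 − 2·3 − 7 = 11

M = 11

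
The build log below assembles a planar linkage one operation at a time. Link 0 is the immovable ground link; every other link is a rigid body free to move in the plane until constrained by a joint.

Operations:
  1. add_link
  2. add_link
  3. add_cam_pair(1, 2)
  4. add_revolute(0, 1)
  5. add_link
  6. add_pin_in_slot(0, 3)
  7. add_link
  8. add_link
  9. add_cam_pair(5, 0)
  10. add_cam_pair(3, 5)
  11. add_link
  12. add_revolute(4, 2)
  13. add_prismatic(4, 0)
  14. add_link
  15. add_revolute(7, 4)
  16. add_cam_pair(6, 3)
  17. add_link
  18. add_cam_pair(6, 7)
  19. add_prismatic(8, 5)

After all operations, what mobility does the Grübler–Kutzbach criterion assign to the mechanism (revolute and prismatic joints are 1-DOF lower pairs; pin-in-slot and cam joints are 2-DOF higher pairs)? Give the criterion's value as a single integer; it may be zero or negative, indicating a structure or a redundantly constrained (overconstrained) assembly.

M = 8

L=1 J1=0 J2=0
add link → L=2 J1=0 J2=0
add link → L=3 J1=0 J2=0
C@1,2 dof=2 J2 → L=3 J1=0 J2=1
R@0,1 dof=1 J1 → L=3 J1=1 J2=1
add link → L=4 J1=1 J2=1
PS@0,3 dof=2 J2 → L=4 J1=1 J2=2
add link → L=5 J1=1 J2=2
add link → L=6 J1=1 J2=2
C@5,0 dof=2 J2 → L=6 J1=1 J2=3
C@3,5 dof=2 J2 → L=6 J1=1 J2=4
add link → L=7 J1=1 J2=4
R@4,2 dof=1 J1 → L=7 J1=2 J2=4
P@4,0 dof=1 J1 → L=7 J1=3 J2=4
add link → L=8 J1=3 J2=4
R@7,4 dof=1 J1 → L=8 J1=4 J2=4
C@6,3 dof=2 J2 → L=8 J1=4 J2=5
add link → L=9 J1=4 J2=5
C@6,7 dof=2 J2 → L=9 J1=4 J2=6
P@8,5 dof=1 J1 → L=9 J1=5 J2=6
M=3(L−1)−2J1−J2=3·8−2·5−6=8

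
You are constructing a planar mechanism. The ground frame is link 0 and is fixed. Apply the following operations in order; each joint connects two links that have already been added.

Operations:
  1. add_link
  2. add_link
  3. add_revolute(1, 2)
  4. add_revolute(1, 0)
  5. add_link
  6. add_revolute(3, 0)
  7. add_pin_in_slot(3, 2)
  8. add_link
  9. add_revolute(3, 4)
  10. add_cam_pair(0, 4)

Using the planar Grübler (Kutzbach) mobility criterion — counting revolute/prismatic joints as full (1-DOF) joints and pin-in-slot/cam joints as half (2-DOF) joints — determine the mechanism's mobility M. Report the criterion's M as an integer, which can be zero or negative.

M = 2

link 0 = ground. State L|J1|J2 = 1|0|0
+link1  2|0|0
+link2  3|0|0
R(1,2) f=1→J1  3|1|0
R(1,0) f=1→J1  3|2|0
+link3  4|2|0
R(3,0) f=1→J1  4|3|0
PS(3,2) f=2→J2  4|3|1
+link4  5|3|1
R(3,4) f=1→J1  5|4|1
C(0,4) f=2→J2  5|4|2
M = 3(5−1)−2·4−2 = 12−8−2 = 2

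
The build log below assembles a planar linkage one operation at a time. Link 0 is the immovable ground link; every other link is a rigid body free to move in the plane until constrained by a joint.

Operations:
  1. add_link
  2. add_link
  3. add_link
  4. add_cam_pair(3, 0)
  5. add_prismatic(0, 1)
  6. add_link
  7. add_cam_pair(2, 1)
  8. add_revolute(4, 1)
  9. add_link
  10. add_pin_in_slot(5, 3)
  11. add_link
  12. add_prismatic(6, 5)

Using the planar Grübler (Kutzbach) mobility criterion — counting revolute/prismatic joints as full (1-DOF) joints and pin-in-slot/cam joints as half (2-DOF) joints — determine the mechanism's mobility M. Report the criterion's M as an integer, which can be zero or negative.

[1;0;0] (link 0 is ground)
L+ [2;0;0]
L+ [3;0;0]
L+ [4;0;0]
C(3,0)∈J2 [4;0;1]
P(0,1)∈J1 [4;1;1]
L+ [5;1;1]
C(2,1)∈J2 [5;1;2]
R(4,1)∈J1 [5;2;2]
L+ [6;2;2]
PS(5,3)∈J2 [6;2;3]
L+ [7;2;3]
P(6,5)∈J1 [7;3;3]
mobility = 18 − 6 − 3 = 9

M = 9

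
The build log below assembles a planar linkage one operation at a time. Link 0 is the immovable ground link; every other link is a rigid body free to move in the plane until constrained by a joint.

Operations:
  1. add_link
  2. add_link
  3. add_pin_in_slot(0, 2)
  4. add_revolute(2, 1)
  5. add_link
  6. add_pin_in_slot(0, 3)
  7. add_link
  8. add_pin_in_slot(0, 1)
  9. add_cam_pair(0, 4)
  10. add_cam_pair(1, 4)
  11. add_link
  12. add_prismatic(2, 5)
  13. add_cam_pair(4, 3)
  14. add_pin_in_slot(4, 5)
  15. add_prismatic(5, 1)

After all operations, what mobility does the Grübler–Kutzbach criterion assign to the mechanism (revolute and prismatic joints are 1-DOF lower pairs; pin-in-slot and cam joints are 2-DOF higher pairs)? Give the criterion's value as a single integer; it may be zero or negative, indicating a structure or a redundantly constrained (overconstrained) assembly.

link 0 = ground. State L|J1|J2 = 1|0|0
+link1  2|0|0
+link2  3|0|0
PS(0,2) f=2→J2  3|0|1
R(2,1) f=1→J1  3|1|1
+link3  4|1|1
PS(0,3) f=2→J2  4|1|2
+link4  5|1|2
PS(0,1) f=2→J2  5|1|3
C(0,4) f=2→J2  5|1|4
C(1,4) f=2→J2  5|1|5
+link5  6|1|5
P(2,5) f=1→J1  6|2|5
C(4,3) f=2→J2  6|2|6
PS(4,5) f=2→J2  6|2|7
P(5,1) f=1→J1  6|3|7
M = 3(6−1)−2·3−7 = 15−6−7 = 2

M = 2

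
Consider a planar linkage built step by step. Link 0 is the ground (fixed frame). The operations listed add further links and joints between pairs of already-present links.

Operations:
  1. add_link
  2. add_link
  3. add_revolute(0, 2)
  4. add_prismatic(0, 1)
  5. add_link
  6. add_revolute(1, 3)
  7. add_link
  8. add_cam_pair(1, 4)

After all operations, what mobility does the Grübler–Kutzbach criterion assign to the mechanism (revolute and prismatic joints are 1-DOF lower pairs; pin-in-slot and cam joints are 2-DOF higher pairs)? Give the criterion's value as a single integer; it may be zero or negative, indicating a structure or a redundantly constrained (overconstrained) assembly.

M = 5

[1;0;0] (link 0 is ground)
L+ [2;0;0]
L+ [3;0;0]
R(0,2)∈J1 [3;1;0]
P(0,1)∈J1 [3;2;0]
L+ [4;2;0]
R(1,3)∈J1 [4;3;0]
L+ [5;3;0]
C(1,4)∈J2 [5;3;1]
mobility = 12 − 6 − 1 = 5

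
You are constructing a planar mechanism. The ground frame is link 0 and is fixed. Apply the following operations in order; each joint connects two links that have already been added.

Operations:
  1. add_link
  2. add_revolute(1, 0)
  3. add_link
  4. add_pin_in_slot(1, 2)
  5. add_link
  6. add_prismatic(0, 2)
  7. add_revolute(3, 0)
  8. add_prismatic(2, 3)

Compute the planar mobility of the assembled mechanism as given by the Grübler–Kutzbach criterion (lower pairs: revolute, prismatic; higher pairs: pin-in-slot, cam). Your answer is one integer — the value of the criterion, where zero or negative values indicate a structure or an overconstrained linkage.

M = 0

[1;0;0] (link 0 is ground)
L+ [2;0;0]
R(1,0)∈J1 [2;1;0]
L+ [3;1;0]
PS(1,2)∈J2 [3;1;1]
L+ [4;1;1]
P(0,2)∈J1 [4;2;1]
R(3,0)∈J1 [4;3;1]
P(2,3)∈J1 [4;4;1]
mobility = 9 − 8 − 1 = 0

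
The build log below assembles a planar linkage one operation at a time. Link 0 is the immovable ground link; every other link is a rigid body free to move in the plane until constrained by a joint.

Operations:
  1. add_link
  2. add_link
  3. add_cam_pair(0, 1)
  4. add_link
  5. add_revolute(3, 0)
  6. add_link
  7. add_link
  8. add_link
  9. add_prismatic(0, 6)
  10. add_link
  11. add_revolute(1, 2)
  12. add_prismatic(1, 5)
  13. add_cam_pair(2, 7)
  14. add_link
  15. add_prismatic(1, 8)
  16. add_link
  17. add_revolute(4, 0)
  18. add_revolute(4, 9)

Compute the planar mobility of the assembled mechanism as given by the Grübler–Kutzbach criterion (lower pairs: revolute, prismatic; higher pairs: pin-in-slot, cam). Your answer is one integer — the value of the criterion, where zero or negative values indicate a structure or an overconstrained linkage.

M = 11

(L,J1,J2)=(1,0,0); link0 fixed
link1: (2,0,0)
link2: (3,0,0)
C 0-1 [J2]: (3,0,1)
link3: (4,0,1)
R 3-0 [J1]: (4,1,1)
link4: (5,1,1)
link5: (6,1,1)
link6: (7,1,1)
P 0-6 [J1]: (7,2,1)
link7: (8,2,1)
R 1-2 [J1]: (8,3,1)
P 1-5 [J1]: (8,4,1)
C 2-7 [J2]: (8,4,2)
link8: (9,4,2)
P 1-8 [J1]: (9,5,2)
link9: (10,5,2)
R 4-0 [J1]: (10,6,2)
R 4-9 [J1]: (10,7,2)
Grübler: 3·9 − 2·7 − 2 = 11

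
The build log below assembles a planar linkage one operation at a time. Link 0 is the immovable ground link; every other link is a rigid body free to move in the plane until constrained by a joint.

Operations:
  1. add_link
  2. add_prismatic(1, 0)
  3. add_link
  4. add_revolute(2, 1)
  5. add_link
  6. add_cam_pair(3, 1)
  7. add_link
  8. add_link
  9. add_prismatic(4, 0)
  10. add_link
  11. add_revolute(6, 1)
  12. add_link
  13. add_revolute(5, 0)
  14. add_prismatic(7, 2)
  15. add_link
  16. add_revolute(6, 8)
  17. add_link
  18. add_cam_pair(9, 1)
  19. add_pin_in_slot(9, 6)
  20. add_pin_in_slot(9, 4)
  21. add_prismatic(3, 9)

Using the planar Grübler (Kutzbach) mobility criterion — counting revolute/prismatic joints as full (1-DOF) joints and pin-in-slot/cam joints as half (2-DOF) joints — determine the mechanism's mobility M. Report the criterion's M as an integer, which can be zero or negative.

link 0 = ground. State L|J1|J2 = 1|0|0
+link1  2|0|0
P(1,0) f=1→J1  2|1|0
+link2  3|1|0
R(2,1) f=1→J1  3|2|0
+link3  4|2|0
C(3,1) f=2→J2  4|2|1
+link4  5|2|1
+link5  6|2|1
P(4,0) f=1→J1  6|3|1
+link6  7|3|1
R(6,1) f=1→J1  7|4|1
+link7  8|4|1
R(5,0) f=1→J1  8|5|1
P(7,2) f=1→J1  8|6|1
+link8  9|6|1
R(6,8) f=1→J1  9|7|1
+link9  10|7|1
C(9,1) f=2→J2  10|7|2
PS(9,6) f=2→J2  10|7|3
PS(9,4) f=2→J2  10|7|4
P(3,9) f=1→J1  10|8|4
M = 3(10−1)−2·8−4 = 27−16−4 = 7

M = 7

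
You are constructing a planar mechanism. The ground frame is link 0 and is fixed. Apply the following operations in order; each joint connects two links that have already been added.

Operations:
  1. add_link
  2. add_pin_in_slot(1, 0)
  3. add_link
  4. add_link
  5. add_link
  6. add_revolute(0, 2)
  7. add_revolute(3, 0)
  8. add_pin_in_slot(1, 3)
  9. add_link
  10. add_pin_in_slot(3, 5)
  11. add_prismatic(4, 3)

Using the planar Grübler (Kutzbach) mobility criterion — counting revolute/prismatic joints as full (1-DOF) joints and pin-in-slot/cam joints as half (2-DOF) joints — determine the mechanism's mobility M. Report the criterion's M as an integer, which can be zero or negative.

M = 6

[1;0;0] (link 0 is ground)
L+ [2;0;0]
PS(1,0)∈J2 [2;0;1]
L+ [3;0;1]
L+ [4;0;1]
L+ [5;0;1]
R(0,2)∈J1 [5;1;1]
R(3,0)∈J1 [5;2;1]
PS(1,3)∈J2 [5;2;2]
L+ [6;2;2]
PS(3,5)∈J2 [6;2;3]
P(4,3)∈J1 [6;3;3]
mobility = 15 − 6 − 3 = 6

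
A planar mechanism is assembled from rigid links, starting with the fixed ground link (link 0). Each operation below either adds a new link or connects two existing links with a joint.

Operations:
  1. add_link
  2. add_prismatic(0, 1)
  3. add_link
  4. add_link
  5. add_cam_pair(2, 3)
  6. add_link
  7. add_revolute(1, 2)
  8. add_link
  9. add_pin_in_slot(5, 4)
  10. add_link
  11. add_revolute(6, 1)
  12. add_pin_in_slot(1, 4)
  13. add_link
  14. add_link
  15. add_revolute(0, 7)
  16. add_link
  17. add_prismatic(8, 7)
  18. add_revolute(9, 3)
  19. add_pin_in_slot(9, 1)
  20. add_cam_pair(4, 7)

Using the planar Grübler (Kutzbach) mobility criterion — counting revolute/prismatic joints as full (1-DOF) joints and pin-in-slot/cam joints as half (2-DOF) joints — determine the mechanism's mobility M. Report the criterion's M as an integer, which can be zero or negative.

link 0 = ground. State L|J1|J2 = 1|0|0
+link1  2|0|0
P(0,1) f=1→J1  2|1|0
+link2  3|1|0
+link3  4|1|0
C(2,3) f=2→J2  4|1|1
+link4  5|1|1
R(1,2) f=1→J1  5|2|1
+link5  6|2|1
PS(5,4) f=2→J2  6|2|2
+link6  7|2|2
R(6,1) f=1→J1  7|3|2
PS(1,4) f=2→J2  7|3|3
+link7  8|3|3
+link8  9|3|3
R(0,7) f=1→J1  9|4|3
+link9  10|4|3
P(8,7) f=1→J1  10|5|3
R(9,3) f=1→J1  10|6|3
PS(9,1) f=2→J2  10|6|4
C(4,7) f=2→J2  10|6|5
M = 3(10−1)−2·6−5 = 27−12−5 = 10

M = 10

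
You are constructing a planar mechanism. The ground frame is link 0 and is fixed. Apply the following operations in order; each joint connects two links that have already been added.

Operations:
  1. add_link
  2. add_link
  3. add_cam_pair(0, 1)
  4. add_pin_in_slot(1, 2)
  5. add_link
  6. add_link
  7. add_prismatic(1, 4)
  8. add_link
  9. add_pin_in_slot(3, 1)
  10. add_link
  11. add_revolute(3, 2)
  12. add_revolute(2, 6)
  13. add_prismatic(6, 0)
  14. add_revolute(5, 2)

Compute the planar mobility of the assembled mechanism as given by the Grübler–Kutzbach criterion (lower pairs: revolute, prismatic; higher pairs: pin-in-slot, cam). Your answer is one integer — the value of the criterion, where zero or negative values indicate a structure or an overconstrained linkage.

[1;0;0] (link 0 is ground)
L+ [2;0;0]
L+ [3;0;0]
C(0,1)∈J2 [3;0;1]
PS(1,2)∈J2 [3;0;2]
L+ [4;0;2]
L+ [5;0;2]
P(1,4)∈J1 [5;1;2]
L+ [6;1;2]
PS(3,1)∈J2 [6;1;3]
L+ [7;1;3]
R(3,2)∈J1 [7;2;3]
R(2,6)∈J1 [7;3;3]
P(6,0)∈J1 [7;4;3]
R(5,2)∈J1 [7;5;3]
mobility = 18 − 10 − 3 = 5

M = 5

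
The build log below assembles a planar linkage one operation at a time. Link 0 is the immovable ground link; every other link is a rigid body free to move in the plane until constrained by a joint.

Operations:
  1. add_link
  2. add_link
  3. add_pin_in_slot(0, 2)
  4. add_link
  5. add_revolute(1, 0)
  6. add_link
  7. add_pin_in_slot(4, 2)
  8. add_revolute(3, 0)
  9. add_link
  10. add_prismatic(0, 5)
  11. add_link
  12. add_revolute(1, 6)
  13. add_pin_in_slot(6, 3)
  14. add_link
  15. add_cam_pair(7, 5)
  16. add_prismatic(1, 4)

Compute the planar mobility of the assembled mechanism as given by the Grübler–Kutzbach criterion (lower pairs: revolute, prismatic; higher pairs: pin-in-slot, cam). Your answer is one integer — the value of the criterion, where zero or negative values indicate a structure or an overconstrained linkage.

(L,J1,J2)=(1,0,0); link0 fixed
link1: (2,0,0)
link2: (3,0,0)
PS 0-2 [J2]: (3,0,1)
link3: (4,0,1)
R 1-0 [J1]: (4,1,1)
link4: (5,1,1)
PS 4-2 [J2]: (5,1,2)
R 3-0 [J1]: (5,2,2)
link5: (6,2,2)
P 0-5 [J1]: (6,3,2)
link6: (7,3,2)
R 1-6 [J1]: (7,4,2)
PS 6-3 [J2]: (7,4,3)
link7: (8,4,3)
C 7-5 [J2]: (8,4,4)
P 1-4 [J1]: (8,5,4)
Grübler: 3·7 − 2·5 − 4 = 7

M = 7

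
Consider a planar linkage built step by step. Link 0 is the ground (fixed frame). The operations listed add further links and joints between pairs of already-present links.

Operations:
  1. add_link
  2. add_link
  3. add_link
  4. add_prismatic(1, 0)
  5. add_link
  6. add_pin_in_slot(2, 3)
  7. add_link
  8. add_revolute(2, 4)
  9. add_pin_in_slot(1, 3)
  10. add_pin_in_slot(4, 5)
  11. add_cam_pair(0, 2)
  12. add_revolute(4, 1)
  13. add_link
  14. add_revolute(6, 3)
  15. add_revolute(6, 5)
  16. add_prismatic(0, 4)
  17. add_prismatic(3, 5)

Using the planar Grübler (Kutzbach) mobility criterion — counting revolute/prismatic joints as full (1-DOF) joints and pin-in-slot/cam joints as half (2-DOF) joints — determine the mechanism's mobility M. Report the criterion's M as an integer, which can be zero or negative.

M = 0

(L,J1,J2)=(1,0,0); link0 fixed
link1: (2,0,0)
link2: (3,0,0)
link3: (4,0,0)
P 1-0 [J1]: (4,1,0)
link4: (5,1,0)
PS 2-3 [J2]: (5,1,1)
link5: (6,1,1)
R 2-4 [J1]: (6,2,1)
PS 1-3 [J2]: (6,2,2)
PS 4-5 [J2]: (6,2,3)
C 0-2 [J2]: (6,2,4)
R 4-1 [J1]: (6,3,4)
link6: (7,3,4)
R 6-3 [J1]: (7,4,4)
R 6-5 [J1]: (7,5,4)
P 0-4 [J1]: (7,6,4)
P 3-5 [J1]: (7,7,4)
Grübler: 3·6 − 2·7 − 4 = 0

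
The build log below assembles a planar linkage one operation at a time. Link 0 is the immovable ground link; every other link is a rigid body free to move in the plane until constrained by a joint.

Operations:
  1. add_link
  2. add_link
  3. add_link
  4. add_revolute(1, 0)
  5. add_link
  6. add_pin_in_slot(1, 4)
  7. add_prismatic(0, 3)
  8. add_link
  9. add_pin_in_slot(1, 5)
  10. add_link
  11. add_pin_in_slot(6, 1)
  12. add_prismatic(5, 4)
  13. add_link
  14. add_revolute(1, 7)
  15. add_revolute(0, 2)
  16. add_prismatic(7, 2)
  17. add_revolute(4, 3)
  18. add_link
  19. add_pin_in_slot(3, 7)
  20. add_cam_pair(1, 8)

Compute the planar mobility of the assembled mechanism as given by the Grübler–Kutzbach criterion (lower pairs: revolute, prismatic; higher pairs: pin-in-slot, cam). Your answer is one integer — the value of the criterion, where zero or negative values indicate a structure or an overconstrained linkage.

M = 5

L=1 J1=0 J2=0
add link → L=2 J1=0 J2=0
add link → L=3 J1=0 J2=0
add link → L=4 J1=0 J2=0
R@1,0 dof=1 J1 → L=4 J1=1 J2=0
add link → L=5 J1=1 J2=0
PS@1,4 dof=2 J2 → L=5 J1=1 J2=1
P@0,3 dof=1 J1 → L=5 J1=2 J2=1
add link → L=6 J1=2 J2=1
PS@1,5 dof=2 J2 → L=6 J1=2 J2=2
add link → L=7 J1=2 J2=2
PS@6,1 dof=2 J2 → L=7 J1=2 J2=3
P@5,4 dof=1 J1 → L=7 J1=3 J2=3
add link → L=8 J1=3 J2=3
R@1,7 dof=1 J1 → L=8 J1=4 J2=3
R@0,2 dof=1 J1 → L=8 J1=5 J2=3
P@7,2 dof=1 J1 → L=8 J1=6 J2=3
R@4,3 dof=1 J1 → L=8 J1=7 J2=3
add link → L=9 J1=7 J2=3
PS@3,7 dof=2 J2 → L=9 J1=7 J2=4
C@1,8 dof=2 J2 → L=9 J1=7 J2=5
M=3(L−1)−2J1−J2=3·8−2·7−5=5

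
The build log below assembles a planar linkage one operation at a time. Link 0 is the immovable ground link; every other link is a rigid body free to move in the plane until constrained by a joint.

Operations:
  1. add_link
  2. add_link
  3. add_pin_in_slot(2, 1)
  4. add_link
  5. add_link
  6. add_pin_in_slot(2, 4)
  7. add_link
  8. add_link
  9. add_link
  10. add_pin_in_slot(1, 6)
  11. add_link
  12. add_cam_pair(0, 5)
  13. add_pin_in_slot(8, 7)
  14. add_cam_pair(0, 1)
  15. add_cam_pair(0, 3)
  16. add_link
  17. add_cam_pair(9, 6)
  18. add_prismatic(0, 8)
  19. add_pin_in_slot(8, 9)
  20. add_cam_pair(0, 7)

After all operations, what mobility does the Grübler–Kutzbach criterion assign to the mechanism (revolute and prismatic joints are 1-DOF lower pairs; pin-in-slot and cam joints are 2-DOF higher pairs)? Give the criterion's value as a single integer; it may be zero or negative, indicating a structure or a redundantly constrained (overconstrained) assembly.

M = 15

ground; <1,0,0>
#1 <2,0,0>
#2 <3,0,0>
PS:2↔1 J2 <3,0,1>
#3 <4,0,1>
#4 <5,0,1>
PS:2↔4 J2 <5,0,2>
#5 <6,0,2>
#6 <7,0,2>
#7 <8,0,2>
PS:1↔6 J2 <8,0,3>
#8 <9,0,3>
C:0↔5 J2 <9,0,4>
PS:8↔7 J2 <9,0,5>
C:0↔1 J2 <9,0,6>
C:0↔3 J2 <9,0,7>
#9 <10,0,7>
C:9↔6 J2 <10,0,8>
P:0↔8 J1 <10,1,8>
PS:8↔9 J2 <10,1,9>
C:0↔7 J2 <10,1,10>
3×9 − 2×1 − 1×10 = 15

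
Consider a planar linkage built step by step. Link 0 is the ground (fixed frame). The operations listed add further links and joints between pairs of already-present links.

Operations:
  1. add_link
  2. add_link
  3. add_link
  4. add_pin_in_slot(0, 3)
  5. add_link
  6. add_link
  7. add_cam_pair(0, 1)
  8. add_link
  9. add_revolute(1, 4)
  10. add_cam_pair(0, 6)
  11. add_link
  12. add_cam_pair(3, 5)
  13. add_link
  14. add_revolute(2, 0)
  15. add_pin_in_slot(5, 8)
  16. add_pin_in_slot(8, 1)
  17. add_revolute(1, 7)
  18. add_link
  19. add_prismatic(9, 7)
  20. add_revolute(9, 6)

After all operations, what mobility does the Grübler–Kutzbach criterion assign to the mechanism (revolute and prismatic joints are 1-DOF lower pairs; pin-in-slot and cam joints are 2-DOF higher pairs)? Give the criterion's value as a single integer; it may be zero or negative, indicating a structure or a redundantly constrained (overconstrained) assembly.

ground; <1,0,0>
#1 <2,0,0>
#2 <3,0,0>
#3 <4,0,0>
PS:0↔3 J2 <4,0,1>
#4 <5,0,1>
#5 <6,0,1>
C:0↔1 J2 <6,0,2>
#6 <7,0,2>
R:1↔4 J1 <7,1,2>
C:0↔6 J2 <7,1,3>
#7 <8,1,3>
C:3↔5 J2 <8,1,4>
#8 <9,1,4>
R:2↔0 J1 <9,2,4>
PS:5↔8 J2 <9,2,5>
PS:8↔1 J2 <9,2,6>
R:1↔7 J1 <9,3,6>
#9 <10,3,6>
P:9↔7 J1 <10,4,6>
R:9↔6 J1 <10,5,6>
3×9 − 2×5 − 1×6 = 11

M = 11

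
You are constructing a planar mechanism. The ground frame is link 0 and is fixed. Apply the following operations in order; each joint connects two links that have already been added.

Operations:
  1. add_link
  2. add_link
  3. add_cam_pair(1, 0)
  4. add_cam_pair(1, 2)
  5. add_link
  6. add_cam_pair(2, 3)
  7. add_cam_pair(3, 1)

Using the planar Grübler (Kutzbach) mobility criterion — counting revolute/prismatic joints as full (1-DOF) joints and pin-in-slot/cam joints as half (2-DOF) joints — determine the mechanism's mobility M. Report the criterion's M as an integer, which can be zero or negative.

M = 5

link 0 = ground. State L|J1|J2 = 1|0|0
+link1  2|0|0
+link2  3|0|0
C(1,0) f=2→J2  3|0|1
C(1,2) f=2→J2  3|0|2
+link3  4|0|2
C(2,3) f=2→J2  4|0|3
C(3,1) f=2→J2  4|0|4
M = 3(4−1)−2·0−4 = 9−0−4 = 5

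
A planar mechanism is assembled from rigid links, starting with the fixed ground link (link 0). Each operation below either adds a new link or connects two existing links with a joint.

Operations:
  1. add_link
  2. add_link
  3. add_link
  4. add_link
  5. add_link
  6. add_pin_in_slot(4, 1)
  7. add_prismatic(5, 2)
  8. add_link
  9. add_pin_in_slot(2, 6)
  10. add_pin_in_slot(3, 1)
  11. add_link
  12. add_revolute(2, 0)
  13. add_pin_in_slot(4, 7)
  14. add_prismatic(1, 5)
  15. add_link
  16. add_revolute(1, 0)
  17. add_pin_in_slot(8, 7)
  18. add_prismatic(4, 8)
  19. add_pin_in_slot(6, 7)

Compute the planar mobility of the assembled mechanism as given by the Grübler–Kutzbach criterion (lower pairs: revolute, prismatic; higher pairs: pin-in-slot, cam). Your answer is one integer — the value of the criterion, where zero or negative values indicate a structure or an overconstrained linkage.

[1;0;0] (link 0 is ground)
L+ [2;0;0]
L+ [3;0;0]
L+ [4;0;0]
L+ [5;0;0]
L+ [6;0;0]
PS(4,1)∈J2 [6;0;1]
P(5,2)∈J1 [6;1;1]
L+ [7;1;1]
PS(2,6)∈J2 [7;1;2]
PS(3,1)∈J2 [7;1;3]
L+ [8;1;3]
R(2,0)∈J1 [8;2;3]
PS(4,7)∈J2 [8;2;4]
P(1,5)∈J1 [8;3;4]
L+ [9;3;4]
R(1,0)∈J1 [9;4;4]
PS(8,7)∈J2 [9;4;5]
P(4,8)∈J1 [9;5;5]
PS(6,7)∈J2 [9;5;6]
mobility = 24 − 10 − 6 = 8

M = 8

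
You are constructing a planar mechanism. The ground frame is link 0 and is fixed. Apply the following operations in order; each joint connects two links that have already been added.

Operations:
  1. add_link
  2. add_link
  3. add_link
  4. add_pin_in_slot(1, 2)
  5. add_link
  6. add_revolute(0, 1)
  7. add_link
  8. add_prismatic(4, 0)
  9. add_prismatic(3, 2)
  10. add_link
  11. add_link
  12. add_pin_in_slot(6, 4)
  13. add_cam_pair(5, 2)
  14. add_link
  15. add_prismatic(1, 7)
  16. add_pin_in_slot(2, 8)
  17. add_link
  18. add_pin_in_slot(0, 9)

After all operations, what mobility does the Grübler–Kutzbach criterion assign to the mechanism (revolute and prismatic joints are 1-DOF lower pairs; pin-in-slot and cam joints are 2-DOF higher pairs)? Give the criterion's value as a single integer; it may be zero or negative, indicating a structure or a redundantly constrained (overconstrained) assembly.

(L,J1,J2)=(1,0,0); link0 fixed
link1: (2,0,0)
link2: (3,0,0)
link3: (4,0,0)
PS 1-2 [J2]: (4,0,1)
link4: (5,0,1)
R 0-1 [J1]: (5,1,1)
link5: (6,1,1)
P 4-0 [J1]: (6,2,1)
P 3-2 [J1]: (6,3,1)
link6: (7,3,1)
link7: (8,3,1)
PS 6-4 [J2]: (8,3,2)
C 5-2 [J2]: (8,3,3)
link8: (9,3,3)
P 1-7 [J1]: (9,4,3)
PS 2-8 [J2]: (9,4,4)
link9: (10,4,4)
PS 0-9 [J2]: (10,4,5)
Grübler: 3·9 − 2·4 − 5 = 14

M = 14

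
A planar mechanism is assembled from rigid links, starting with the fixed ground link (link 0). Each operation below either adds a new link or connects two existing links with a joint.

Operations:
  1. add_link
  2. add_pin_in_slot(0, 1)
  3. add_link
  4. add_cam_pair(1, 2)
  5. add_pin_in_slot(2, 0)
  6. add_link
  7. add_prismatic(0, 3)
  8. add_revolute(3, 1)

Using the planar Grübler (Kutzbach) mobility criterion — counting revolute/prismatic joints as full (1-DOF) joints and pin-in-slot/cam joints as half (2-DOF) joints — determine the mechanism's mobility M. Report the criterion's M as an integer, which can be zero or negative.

M = 2

(L,J1,J2)=(1,0,0); link0 fixed
link1: (2,0,0)
PS 0-1 [J2]: (2,0,1)
link2: (3,0,1)
C 1-2 [J2]: (3,0,2)
PS 2-0 [J2]: (3,0,3)
link3: (4,0,3)
P 0-3 [J1]: (4,1,3)
R 3-1 [J1]: (4,2,3)
Grübler: 3·3 − 2·2 − 3 = 2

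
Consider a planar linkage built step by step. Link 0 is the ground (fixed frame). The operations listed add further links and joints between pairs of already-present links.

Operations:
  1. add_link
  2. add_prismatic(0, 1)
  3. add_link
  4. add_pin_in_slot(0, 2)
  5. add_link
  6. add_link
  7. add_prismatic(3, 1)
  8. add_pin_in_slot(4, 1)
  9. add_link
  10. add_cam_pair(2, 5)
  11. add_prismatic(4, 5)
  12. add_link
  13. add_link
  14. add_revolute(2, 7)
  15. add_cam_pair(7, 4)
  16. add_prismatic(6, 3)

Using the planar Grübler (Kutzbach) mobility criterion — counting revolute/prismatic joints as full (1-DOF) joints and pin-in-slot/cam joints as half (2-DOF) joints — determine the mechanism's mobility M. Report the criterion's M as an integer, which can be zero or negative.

link 0 = ground. State L|J1|J2 = 1|0|0
+link1  2|0|0
P(0,1) f=1→J1  2|1|0
+link2  3|1|0
PS(0,2) f=2→J2  3|1|1
+link3  4|1|1
+link4  5|1|1
P(3,1) f=1→J1  5|2|1
PS(4,1) f=2→J2  5|2|2
+link5  6|2|2
C(2,5) f=2→J2  6|2|3
P(4,5) f=1→J1  6|3|3
+link6  7|3|3
+link7  8|3|3
R(2,7) f=1→J1  8|4|3
C(7,4) f=2→J2  8|4|4
P(6,3) f=1→J1  8|5|4
M = 3(8−1)−2·5−4 = 21−10−4 = 7

M = 7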